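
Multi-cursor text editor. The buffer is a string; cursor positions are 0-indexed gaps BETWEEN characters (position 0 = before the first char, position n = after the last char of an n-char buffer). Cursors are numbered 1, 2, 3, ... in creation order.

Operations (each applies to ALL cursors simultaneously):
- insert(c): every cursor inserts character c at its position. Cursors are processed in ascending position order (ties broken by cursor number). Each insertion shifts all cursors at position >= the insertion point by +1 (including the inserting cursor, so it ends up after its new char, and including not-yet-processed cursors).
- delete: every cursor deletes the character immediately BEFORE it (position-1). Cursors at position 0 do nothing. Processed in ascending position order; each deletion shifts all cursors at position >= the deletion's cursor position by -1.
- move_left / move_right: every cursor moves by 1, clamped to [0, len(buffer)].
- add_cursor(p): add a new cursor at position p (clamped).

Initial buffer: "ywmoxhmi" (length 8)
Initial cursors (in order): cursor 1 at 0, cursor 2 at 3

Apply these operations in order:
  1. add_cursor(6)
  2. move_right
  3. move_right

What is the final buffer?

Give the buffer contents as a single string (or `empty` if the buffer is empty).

Answer: ywmoxhmi

Derivation:
After op 1 (add_cursor(6)): buffer="ywmoxhmi" (len 8), cursors c1@0 c2@3 c3@6, authorship ........
After op 2 (move_right): buffer="ywmoxhmi" (len 8), cursors c1@1 c2@4 c3@7, authorship ........
After op 3 (move_right): buffer="ywmoxhmi" (len 8), cursors c1@2 c2@5 c3@8, authorship ........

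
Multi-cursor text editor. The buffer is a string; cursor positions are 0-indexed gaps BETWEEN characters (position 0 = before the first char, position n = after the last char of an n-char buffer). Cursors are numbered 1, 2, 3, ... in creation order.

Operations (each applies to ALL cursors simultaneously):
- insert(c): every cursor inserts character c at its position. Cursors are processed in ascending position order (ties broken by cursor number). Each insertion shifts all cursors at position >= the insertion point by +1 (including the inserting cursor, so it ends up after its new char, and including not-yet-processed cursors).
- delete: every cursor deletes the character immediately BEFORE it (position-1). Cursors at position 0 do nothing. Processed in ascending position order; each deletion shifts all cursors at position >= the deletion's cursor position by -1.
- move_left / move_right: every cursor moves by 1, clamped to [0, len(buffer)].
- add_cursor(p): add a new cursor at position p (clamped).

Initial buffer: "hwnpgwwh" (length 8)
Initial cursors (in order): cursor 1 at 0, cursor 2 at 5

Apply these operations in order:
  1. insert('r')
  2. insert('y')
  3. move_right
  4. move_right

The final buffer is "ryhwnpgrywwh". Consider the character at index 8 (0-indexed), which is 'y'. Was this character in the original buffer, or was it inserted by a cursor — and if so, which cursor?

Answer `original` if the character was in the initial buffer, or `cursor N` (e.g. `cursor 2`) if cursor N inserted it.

Answer: cursor 2

Derivation:
After op 1 (insert('r')): buffer="rhwnpgrwwh" (len 10), cursors c1@1 c2@7, authorship 1.....2...
After op 2 (insert('y')): buffer="ryhwnpgrywwh" (len 12), cursors c1@2 c2@9, authorship 11.....22...
After op 3 (move_right): buffer="ryhwnpgrywwh" (len 12), cursors c1@3 c2@10, authorship 11.....22...
After op 4 (move_right): buffer="ryhwnpgrywwh" (len 12), cursors c1@4 c2@11, authorship 11.....22...
Authorship (.=original, N=cursor N): 1 1 . . . . . 2 2 . . .
Index 8: author = 2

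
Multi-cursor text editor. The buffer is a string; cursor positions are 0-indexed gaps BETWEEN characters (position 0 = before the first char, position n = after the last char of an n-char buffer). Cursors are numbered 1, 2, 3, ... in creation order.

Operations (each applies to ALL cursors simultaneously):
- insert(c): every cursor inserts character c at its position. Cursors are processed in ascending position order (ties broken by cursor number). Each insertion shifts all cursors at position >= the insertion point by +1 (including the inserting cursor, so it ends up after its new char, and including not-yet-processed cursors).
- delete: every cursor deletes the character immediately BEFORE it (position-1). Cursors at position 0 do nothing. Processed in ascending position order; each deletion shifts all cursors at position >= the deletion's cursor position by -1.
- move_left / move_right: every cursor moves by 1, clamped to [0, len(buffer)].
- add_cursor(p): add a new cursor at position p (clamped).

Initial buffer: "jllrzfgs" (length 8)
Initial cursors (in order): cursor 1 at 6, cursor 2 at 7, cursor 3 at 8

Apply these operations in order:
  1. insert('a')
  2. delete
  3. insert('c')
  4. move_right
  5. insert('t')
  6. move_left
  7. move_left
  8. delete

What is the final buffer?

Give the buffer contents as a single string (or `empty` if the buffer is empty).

Answer: jllrzfgtsct

Derivation:
After op 1 (insert('a')): buffer="jllrzfagasa" (len 11), cursors c1@7 c2@9 c3@11, authorship ......1.2.3
After op 2 (delete): buffer="jllrzfgs" (len 8), cursors c1@6 c2@7 c3@8, authorship ........
After op 3 (insert('c')): buffer="jllrzfcgcsc" (len 11), cursors c1@7 c2@9 c3@11, authorship ......1.2.3
After op 4 (move_right): buffer="jllrzfcgcsc" (len 11), cursors c1@8 c2@10 c3@11, authorship ......1.2.3
After op 5 (insert('t')): buffer="jllrzfcgtcstct" (len 14), cursors c1@9 c2@12 c3@14, authorship ......1.12.233
After op 6 (move_left): buffer="jllrzfcgtcstct" (len 14), cursors c1@8 c2@11 c3@13, authorship ......1.12.233
After op 7 (move_left): buffer="jllrzfcgtcstct" (len 14), cursors c1@7 c2@10 c3@12, authorship ......1.12.233
After op 8 (delete): buffer="jllrzfgtsct" (len 11), cursors c1@6 c2@8 c3@9, authorship .......1.33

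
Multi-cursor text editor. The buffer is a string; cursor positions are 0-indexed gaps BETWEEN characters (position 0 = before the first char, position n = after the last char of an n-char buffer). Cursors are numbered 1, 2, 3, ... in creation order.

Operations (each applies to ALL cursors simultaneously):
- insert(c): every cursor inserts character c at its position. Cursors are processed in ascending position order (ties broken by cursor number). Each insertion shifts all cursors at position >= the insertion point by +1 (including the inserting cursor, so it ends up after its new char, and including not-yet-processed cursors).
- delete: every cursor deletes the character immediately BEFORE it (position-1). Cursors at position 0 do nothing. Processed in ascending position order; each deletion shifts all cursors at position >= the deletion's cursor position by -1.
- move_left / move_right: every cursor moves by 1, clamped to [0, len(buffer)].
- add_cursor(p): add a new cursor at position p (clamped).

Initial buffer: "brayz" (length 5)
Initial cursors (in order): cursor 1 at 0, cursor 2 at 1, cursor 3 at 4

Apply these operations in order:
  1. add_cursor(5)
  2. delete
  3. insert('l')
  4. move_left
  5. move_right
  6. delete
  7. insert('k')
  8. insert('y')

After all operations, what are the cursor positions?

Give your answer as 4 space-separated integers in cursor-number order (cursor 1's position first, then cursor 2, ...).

Answer: 4 4 10 10

Derivation:
After op 1 (add_cursor(5)): buffer="brayz" (len 5), cursors c1@0 c2@1 c3@4 c4@5, authorship .....
After op 2 (delete): buffer="ra" (len 2), cursors c1@0 c2@0 c3@2 c4@2, authorship ..
After op 3 (insert('l')): buffer="llrall" (len 6), cursors c1@2 c2@2 c3@6 c4@6, authorship 12..34
After op 4 (move_left): buffer="llrall" (len 6), cursors c1@1 c2@1 c3@5 c4@5, authorship 12..34
After op 5 (move_right): buffer="llrall" (len 6), cursors c1@2 c2@2 c3@6 c4@6, authorship 12..34
After op 6 (delete): buffer="ra" (len 2), cursors c1@0 c2@0 c3@2 c4@2, authorship ..
After op 7 (insert('k')): buffer="kkrakk" (len 6), cursors c1@2 c2@2 c3@6 c4@6, authorship 12..34
After op 8 (insert('y')): buffer="kkyyrakkyy" (len 10), cursors c1@4 c2@4 c3@10 c4@10, authorship 1212..3434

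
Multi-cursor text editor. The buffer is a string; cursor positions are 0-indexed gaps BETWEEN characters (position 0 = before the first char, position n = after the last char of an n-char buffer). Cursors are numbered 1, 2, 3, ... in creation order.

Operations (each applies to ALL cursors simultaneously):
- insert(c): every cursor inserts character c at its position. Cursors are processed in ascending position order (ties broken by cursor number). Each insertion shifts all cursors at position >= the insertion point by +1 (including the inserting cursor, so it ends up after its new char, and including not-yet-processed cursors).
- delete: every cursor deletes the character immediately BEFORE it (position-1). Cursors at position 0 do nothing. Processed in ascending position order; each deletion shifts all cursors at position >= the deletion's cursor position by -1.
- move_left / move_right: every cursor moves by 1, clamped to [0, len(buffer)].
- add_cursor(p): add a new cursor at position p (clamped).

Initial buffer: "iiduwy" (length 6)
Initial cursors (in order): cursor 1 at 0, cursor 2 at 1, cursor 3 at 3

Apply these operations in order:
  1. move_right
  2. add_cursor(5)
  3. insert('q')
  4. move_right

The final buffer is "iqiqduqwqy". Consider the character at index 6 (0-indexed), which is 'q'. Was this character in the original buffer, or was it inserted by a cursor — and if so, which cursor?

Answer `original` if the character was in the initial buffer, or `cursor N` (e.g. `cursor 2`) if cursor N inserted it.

Answer: cursor 3

Derivation:
After op 1 (move_right): buffer="iiduwy" (len 6), cursors c1@1 c2@2 c3@4, authorship ......
After op 2 (add_cursor(5)): buffer="iiduwy" (len 6), cursors c1@1 c2@2 c3@4 c4@5, authorship ......
After op 3 (insert('q')): buffer="iqiqduqwqy" (len 10), cursors c1@2 c2@4 c3@7 c4@9, authorship .1.2..3.4.
After op 4 (move_right): buffer="iqiqduqwqy" (len 10), cursors c1@3 c2@5 c3@8 c4@10, authorship .1.2..3.4.
Authorship (.=original, N=cursor N): . 1 . 2 . . 3 . 4 .
Index 6: author = 3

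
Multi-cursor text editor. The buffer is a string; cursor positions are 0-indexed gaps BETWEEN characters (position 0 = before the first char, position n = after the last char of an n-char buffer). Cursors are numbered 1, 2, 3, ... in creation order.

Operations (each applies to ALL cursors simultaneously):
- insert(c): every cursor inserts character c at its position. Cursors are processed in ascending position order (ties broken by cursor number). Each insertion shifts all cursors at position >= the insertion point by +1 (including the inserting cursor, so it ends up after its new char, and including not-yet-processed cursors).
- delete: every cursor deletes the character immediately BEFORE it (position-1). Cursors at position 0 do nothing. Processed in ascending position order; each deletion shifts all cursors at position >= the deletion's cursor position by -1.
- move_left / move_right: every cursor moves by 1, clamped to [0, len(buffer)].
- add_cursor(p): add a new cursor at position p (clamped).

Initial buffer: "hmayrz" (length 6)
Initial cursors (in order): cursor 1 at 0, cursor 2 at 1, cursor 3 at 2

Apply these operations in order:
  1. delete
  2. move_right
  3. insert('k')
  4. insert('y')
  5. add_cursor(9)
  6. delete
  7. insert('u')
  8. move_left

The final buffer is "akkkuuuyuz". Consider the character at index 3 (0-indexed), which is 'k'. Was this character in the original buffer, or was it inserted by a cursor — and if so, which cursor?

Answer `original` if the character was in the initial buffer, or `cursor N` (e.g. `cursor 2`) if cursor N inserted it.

Answer: cursor 3

Derivation:
After op 1 (delete): buffer="ayrz" (len 4), cursors c1@0 c2@0 c3@0, authorship ....
After op 2 (move_right): buffer="ayrz" (len 4), cursors c1@1 c2@1 c3@1, authorship ....
After op 3 (insert('k')): buffer="akkkyrz" (len 7), cursors c1@4 c2@4 c3@4, authorship .123...
After op 4 (insert('y')): buffer="akkkyyyyrz" (len 10), cursors c1@7 c2@7 c3@7, authorship .123123...
After op 5 (add_cursor(9)): buffer="akkkyyyyrz" (len 10), cursors c1@7 c2@7 c3@7 c4@9, authorship .123123...
After op 6 (delete): buffer="akkkyz" (len 6), cursors c1@4 c2@4 c3@4 c4@5, authorship .123..
After op 7 (insert('u')): buffer="akkkuuuyuz" (len 10), cursors c1@7 c2@7 c3@7 c4@9, authorship .123123.4.
After op 8 (move_left): buffer="akkkuuuyuz" (len 10), cursors c1@6 c2@6 c3@6 c4@8, authorship .123123.4.
Authorship (.=original, N=cursor N): . 1 2 3 1 2 3 . 4 .
Index 3: author = 3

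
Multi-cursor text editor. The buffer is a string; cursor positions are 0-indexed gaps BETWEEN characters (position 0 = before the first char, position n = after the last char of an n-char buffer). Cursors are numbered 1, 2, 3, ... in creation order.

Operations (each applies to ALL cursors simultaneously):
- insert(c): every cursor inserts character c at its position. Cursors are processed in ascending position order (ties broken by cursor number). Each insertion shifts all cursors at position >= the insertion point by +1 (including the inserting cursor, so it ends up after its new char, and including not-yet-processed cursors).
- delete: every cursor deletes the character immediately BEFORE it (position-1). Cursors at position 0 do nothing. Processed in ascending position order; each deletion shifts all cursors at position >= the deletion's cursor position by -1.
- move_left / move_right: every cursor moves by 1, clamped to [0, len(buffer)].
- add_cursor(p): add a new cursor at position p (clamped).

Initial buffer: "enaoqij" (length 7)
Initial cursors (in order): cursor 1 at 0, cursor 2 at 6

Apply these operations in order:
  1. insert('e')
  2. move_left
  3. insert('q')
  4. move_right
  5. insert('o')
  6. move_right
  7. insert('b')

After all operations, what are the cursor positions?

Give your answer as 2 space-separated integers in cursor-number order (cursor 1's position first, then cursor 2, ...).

After op 1 (insert('e')): buffer="eenaoqiej" (len 9), cursors c1@1 c2@8, authorship 1......2.
After op 2 (move_left): buffer="eenaoqiej" (len 9), cursors c1@0 c2@7, authorship 1......2.
After op 3 (insert('q')): buffer="qeenaoqiqej" (len 11), cursors c1@1 c2@9, authorship 11......22.
After op 4 (move_right): buffer="qeenaoqiqej" (len 11), cursors c1@2 c2@10, authorship 11......22.
After op 5 (insert('o')): buffer="qeoenaoqiqeoj" (len 13), cursors c1@3 c2@12, authorship 111......222.
After op 6 (move_right): buffer="qeoenaoqiqeoj" (len 13), cursors c1@4 c2@13, authorship 111......222.
After op 7 (insert('b')): buffer="qeoebnaoqiqeojb" (len 15), cursors c1@5 c2@15, authorship 111.1.....222.2

Answer: 5 15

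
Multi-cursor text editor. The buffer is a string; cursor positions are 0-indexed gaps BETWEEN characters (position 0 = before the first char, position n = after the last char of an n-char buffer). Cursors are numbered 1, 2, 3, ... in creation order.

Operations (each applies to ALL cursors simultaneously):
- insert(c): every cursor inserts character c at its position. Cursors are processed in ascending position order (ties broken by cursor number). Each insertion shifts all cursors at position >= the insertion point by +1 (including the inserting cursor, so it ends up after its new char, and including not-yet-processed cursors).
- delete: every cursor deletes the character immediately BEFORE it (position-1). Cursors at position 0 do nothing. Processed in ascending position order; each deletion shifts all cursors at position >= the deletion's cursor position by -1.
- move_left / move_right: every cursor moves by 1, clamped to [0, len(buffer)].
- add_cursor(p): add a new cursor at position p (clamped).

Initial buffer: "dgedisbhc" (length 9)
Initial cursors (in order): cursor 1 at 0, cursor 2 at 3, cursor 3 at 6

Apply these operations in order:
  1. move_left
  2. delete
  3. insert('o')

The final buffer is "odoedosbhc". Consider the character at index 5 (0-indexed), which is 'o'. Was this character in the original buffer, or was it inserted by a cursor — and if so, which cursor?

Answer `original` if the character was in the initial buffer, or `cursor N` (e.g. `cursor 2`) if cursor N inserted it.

After op 1 (move_left): buffer="dgedisbhc" (len 9), cursors c1@0 c2@2 c3@5, authorship .........
After op 2 (delete): buffer="dedsbhc" (len 7), cursors c1@0 c2@1 c3@3, authorship .......
After op 3 (insert('o')): buffer="odoedosbhc" (len 10), cursors c1@1 c2@3 c3@6, authorship 1.2..3....
Authorship (.=original, N=cursor N): 1 . 2 . . 3 . . . .
Index 5: author = 3

Answer: cursor 3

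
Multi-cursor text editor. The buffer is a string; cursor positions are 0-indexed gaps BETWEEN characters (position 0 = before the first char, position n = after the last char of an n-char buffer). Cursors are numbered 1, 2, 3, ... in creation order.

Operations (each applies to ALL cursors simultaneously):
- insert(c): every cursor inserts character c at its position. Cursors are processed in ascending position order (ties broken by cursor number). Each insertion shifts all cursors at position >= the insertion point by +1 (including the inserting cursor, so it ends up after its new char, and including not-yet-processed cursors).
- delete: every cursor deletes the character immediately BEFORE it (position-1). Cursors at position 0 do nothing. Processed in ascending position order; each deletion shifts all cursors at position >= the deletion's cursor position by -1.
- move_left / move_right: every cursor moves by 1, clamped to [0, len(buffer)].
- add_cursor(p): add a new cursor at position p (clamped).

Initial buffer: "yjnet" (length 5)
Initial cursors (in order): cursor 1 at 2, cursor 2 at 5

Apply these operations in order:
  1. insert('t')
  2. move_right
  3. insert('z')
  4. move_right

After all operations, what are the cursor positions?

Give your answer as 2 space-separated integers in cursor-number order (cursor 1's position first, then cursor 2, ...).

After op 1 (insert('t')): buffer="yjtnett" (len 7), cursors c1@3 c2@7, authorship ..1...2
After op 2 (move_right): buffer="yjtnett" (len 7), cursors c1@4 c2@7, authorship ..1...2
After op 3 (insert('z')): buffer="yjtnzettz" (len 9), cursors c1@5 c2@9, authorship ..1.1..22
After op 4 (move_right): buffer="yjtnzettz" (len 9), cursors c1@6 c2@9, authorship ..1.1..22

Answer: 6 9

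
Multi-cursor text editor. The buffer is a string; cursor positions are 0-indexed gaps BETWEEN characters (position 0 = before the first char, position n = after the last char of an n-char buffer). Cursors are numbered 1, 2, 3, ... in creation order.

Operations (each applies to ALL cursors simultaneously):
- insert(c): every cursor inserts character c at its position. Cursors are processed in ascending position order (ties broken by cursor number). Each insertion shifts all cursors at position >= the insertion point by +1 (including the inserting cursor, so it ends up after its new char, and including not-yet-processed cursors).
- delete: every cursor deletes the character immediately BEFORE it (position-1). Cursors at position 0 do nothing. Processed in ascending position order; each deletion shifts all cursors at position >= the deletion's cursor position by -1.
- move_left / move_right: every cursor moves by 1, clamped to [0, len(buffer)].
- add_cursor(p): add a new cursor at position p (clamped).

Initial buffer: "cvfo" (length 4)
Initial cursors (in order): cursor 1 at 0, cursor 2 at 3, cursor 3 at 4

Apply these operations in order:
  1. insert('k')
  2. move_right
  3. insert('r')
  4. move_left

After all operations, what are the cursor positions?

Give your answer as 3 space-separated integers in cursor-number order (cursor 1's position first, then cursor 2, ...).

After op 1 (insert('k')): buffer="kcvfkok" (len 7), cursors c1@1 c2@5 c3@7, authorship 1...2.3
After op 2 (move_right): buffer="kcvfkok" (len 7), cursors c1@2 c2@6 c3@7, authorship 1...2.3
After op 3 (insert('r')): buffer="kcrvfkorkr" (len 10), cursors c1@3 c2@8 c3@10, authorship 1.1..2.233
After op 4 (move_left): buffer="kcrvfkorkr" (len 10), cursors c1@2 c2@7 c3@9, authorship 1.1..2.233

Answer: 2 7 9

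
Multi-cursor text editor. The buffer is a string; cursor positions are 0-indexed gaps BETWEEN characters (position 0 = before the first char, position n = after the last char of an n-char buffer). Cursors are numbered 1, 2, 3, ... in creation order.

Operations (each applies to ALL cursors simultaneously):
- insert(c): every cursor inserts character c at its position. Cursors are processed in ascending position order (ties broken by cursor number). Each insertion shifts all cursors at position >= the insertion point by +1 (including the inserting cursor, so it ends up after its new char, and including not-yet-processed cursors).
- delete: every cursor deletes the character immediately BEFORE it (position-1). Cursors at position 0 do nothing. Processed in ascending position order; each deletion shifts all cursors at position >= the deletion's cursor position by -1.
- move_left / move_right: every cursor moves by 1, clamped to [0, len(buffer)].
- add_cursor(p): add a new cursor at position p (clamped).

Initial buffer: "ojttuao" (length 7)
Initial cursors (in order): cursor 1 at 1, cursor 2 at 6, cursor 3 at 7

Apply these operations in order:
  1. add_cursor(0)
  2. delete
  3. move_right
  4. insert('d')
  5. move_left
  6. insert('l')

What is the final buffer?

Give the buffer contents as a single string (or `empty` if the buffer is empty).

Answer: jdlldttudlld

Derivation:
After op 1 (add_cursor(0)): buffer="ojttuao" (len 7), cursors c4@0 c1@1 c2@6 c3@7, authorship .......
After op 2 (delete): buffer="jttu" (len 4), cursors c1@0 c4@0 c2@4 c3@4, authorship ....
After op 3 (move_right): buffer="jttu" (len 4), cursors c1@1 c4@1 c2@4 c3@4, authorship ....
After op 4 (insert('d')): buffer="jddttudd" (len 8), cursors c1@3 c4@3 c2@8 c3@8, authorship .14...23
After op 5 (move_left): buffer="jddttudd" (len 8), cursors c1@2 c4@2 c2@7 c3@7, authorship .14...23
After op 6 (insert('l')): buffer="jdlldttudlld" (len 12), cursors c1@4 c4@4 c2@11 c3@11, authorship .1144...2233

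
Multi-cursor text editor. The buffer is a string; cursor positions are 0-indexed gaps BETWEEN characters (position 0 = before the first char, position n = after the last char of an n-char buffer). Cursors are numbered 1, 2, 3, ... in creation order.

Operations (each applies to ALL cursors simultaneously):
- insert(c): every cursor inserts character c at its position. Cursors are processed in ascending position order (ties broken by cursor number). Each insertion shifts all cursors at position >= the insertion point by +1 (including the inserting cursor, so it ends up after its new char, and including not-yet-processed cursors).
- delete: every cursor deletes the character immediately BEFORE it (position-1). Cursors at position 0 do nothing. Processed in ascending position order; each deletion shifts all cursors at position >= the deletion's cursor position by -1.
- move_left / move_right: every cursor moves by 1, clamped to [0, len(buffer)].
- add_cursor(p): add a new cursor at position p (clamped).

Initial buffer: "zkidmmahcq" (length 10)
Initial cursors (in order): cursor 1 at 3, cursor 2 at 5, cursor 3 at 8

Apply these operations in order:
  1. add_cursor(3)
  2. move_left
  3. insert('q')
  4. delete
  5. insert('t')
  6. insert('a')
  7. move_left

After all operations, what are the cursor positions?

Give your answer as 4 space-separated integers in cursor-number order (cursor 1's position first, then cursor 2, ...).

After op 1 (add_cursor(3)): buffer="zkidmmahcq" (len 10), cursors c1@3 c4@3 c2@5 c3@8, authorship ..........
After op 2 (move_left): buffer="zkidmmahcq" (len 10), cursors c1@2 c4@2 c2@4 c3@7, authorship ..........
After op 3 (insert('q')): buffer="zkqqidqmmaqhcq" (len 14), cursors c1@4 c4@4 c2@7 c3@11, authorship ..14..2...3...
After op 4 (delete): buffer="zkidmmahcq" (len 10), cursors c1@2 c4@2 c2@4 c3@7, authorship ..........
After op 5 (insert('t')): buffer="zkttidtmmathcq" (len 14), cursors c1@4 c4@4 c2@7 c3@11, authorship ..14..2...3...
After op 6 (insert('a')): buffer="zkttaaidtammatahcq" (len 18), cursors c1@6 c4@6 c2@10 c3@15, authorship ..1414..22...33...
After op 7 (move_left): buffer="zkttaaidtammatahcq" (len 18), cursors c1@5 c4@5 c2@9 c3@14, authorship ..1414..22...33...

Answer: 5 9 14 5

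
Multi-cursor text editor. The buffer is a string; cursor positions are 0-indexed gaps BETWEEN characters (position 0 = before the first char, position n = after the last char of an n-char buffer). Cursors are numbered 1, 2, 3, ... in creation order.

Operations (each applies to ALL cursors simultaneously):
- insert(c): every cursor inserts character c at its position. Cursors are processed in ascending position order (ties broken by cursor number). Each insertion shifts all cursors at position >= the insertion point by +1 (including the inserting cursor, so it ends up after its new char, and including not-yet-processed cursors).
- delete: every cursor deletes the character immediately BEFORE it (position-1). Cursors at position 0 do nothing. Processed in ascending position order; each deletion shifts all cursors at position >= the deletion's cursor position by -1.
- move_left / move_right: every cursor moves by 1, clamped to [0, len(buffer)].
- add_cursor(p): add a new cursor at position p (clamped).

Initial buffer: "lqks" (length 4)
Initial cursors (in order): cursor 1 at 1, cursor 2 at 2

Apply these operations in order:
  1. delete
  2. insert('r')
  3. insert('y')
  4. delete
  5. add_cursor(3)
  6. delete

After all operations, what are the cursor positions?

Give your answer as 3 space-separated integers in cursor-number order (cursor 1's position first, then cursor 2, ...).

Answer: 0 0 0

Derivation:
After op 1 (delete): buffer="ks" (len 2), cursors c1@0 c2@0, authorship ..
After op 2 (insert('r')): buffer="rrks" (len 4), cursors c1@2 c2@2, authorship 12..
After op 3 (insert('y')): buffer="rryyks" (len 6), cursors c1@4 c2@4, authorship 1212..
After op 4 (delete): buffer="rrks" (len 4), cursors c1@2 c2@2, authorship 12..
After op 5 (add_cursor(3)): buffer="rrks" (len 4), cursors c1@2 c2@2 c3@3, authorship 12..
After op 6 (delete): buffer="s" (len 1), cursors c1@0 c2@0 c3@0, authorship .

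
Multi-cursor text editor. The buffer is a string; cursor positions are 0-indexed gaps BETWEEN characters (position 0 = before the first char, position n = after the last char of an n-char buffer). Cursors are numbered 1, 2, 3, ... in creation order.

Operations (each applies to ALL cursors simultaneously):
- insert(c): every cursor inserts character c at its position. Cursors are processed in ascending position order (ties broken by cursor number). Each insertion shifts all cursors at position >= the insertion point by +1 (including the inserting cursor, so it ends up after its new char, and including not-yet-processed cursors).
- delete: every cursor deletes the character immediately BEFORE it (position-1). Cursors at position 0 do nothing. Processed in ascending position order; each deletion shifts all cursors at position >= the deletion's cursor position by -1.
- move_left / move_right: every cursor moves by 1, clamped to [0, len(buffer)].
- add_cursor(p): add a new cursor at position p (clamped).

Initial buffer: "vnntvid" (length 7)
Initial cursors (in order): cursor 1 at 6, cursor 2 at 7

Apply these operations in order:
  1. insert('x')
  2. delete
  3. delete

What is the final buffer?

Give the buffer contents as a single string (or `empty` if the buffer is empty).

After op 1 (insert('x')): buffer="vnntvixdx" (len 9), cursors c1@7 c2@9, authorship ......1.2
After op 2 (delete): buffer="vnntvid" (len 7), cursors c1@6 c2@7, authorship .......
After op 3 (delete): buffer="vnntv" (len 5), cursors c1@5 c2@5, authorship .....

Answer: vnntv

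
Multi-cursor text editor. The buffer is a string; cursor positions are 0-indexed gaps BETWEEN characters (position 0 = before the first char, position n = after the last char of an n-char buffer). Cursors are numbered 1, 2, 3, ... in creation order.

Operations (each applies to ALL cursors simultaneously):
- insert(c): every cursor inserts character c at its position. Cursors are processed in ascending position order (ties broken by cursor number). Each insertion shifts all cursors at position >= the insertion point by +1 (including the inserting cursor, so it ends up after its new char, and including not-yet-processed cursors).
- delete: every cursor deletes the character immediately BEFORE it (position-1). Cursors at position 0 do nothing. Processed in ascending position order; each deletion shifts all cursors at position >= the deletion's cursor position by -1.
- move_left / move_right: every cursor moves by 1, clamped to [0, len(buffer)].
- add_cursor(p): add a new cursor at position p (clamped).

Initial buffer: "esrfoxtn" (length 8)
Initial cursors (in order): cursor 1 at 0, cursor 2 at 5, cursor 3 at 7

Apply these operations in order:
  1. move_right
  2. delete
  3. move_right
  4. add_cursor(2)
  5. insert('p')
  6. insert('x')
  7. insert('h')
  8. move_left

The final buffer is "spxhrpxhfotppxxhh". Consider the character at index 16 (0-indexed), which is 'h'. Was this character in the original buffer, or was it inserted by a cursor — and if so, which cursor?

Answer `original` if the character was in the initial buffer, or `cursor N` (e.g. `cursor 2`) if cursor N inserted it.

After op 1 (move_right): buffer="esrfoxtn" (len 8), cursors c1@1 c2@6 c3@8, authorship ........
After op 2 (delete): buffer="srfot" (len 5), cursors c1@0 c2@4 c3@5, authorship .....
After op 3 (move_right): buffer="srfot" (len 5), cursors c1@1 c2@5 c3@5, authorship .....
After op 4 (add_cursor(2)): buffer="srfot" (len 5), cursors c1@1 c4@2 c2@5 c3@5, authorship .....
After op 5 (insert('p')): buffer="sprpfotpp" (len 9), cursors c1@2 c4@4 c2@9 c3@9, authorship .1.4...23
After op 6 (insert('x')): buffer="spxrpxfotppxx" (len 13), cursors c1@3 c4@6 c2@13 c3@13, authorship .11.44...2323
After op 7 (insert('h')): buffer="spxhrpxhfotppxxhh" (len 17), cursors c1@4 c4@8 c2@17 c3@17, authorship .111.444...232323
After op 8 (move_left): buffer="spxhrpxhfotppxxhh" (len 17), cursors c1@3 c4@7 c2@16 c3@16, authorship .111.444...232323
Authorship (.=original, N=cursor N): . 1 1 1 . 4 4 4 . . . 2 3 2 3 2 3
Index 16: author = 3

Answer: cursor 3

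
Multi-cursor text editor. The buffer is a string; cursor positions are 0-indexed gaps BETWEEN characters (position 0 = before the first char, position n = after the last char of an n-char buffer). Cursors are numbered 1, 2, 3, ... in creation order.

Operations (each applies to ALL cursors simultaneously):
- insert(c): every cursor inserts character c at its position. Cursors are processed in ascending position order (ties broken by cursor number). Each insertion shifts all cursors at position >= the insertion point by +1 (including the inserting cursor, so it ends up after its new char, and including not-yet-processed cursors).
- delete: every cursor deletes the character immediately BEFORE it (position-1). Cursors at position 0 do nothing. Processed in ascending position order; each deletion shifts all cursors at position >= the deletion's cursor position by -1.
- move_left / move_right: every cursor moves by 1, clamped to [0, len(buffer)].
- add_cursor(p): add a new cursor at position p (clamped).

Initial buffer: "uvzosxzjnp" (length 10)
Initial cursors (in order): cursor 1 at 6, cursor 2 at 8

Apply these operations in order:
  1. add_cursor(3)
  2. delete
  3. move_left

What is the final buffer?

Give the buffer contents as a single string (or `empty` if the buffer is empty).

After op 1 (add_cursor(3)): buffer="uvzosxzjnp" (len 10), cursors c3@3 c1@6 c2@8, authorship ..........
After op 2 (delete): buffer="uvosznp" (len 7), cursors c3@2 c1@4 c2@5, authorship .......
After op 3 (move_left): buffer="uvosznp" (len 7), cursors c3@1 c1@3 c2@4, authorship .......

Answer: uvosznp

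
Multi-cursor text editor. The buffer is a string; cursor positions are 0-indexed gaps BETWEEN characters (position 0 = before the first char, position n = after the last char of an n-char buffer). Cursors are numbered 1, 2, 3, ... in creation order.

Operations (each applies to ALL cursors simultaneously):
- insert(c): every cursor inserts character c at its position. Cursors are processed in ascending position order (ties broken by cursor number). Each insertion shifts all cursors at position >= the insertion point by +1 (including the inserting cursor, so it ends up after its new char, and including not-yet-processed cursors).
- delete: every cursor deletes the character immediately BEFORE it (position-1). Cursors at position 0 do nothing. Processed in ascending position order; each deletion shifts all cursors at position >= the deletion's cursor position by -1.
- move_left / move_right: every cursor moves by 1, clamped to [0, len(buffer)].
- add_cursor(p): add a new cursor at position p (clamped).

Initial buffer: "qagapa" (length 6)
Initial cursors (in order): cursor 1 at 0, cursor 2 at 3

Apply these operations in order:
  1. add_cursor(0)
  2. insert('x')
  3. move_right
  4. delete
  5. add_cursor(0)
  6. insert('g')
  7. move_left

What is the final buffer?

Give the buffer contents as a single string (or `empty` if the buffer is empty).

Answer: gxggagxgpa

Derivation:
After op 1 (add_cursor(0)): buffer="qagapa" (len 6), cursors c1@0 c3@0 c2@3, authorship ......
After op 2 (insert('x')): buffer="xxqagxapa" (len 9), cursors c1@2 c3@2 c2@6, authorship 13...2...
After op 3 (move_right): buffer="xxqagxapa" (len 9), cursors c1@3 c3@3 c2@7, authorship 13...2...
After op 4 (delete): buffer="xagxpa" (len 6), cursors c1@1 c3@1 c2@4, authorship 1..2..
After op 5 (add_cursor(0)): buffer="xagxpa" (len 6), cursors c4@0 c1@1 c3@1 c2@4, authorship 1..2..
After op 6 (insert('g')): buffer="gxggagxgpa" (len 10), cursors c4@1 c1@4 c3@4 c2@8, authorship 4113..22..
After op 7 (move_left): buffer="gxggagxgpa" (len 10), cursors c4@0 c1@3 c3@3 c2@7, authorship 4113..22..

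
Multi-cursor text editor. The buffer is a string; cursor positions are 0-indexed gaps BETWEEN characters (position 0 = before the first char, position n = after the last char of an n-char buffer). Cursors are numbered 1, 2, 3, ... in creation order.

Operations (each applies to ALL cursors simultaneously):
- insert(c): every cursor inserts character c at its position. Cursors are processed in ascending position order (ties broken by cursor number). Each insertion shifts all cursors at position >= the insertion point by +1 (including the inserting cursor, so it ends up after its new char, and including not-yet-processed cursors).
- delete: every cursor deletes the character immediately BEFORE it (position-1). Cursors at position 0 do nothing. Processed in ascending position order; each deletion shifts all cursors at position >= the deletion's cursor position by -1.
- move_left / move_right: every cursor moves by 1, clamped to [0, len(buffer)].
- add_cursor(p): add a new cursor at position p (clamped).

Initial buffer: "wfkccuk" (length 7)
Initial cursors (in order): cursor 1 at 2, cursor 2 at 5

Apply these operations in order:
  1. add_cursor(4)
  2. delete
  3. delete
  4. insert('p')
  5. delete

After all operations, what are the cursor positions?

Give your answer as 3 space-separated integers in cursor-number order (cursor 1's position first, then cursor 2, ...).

After op 1 (add_cursor(4)): buffer="wfkccuk" (len 7), cursors c1@2 c3@4 c2@5, authorship .......
After op 2 (delete): buffer="wkuk" (len 4), cursors c1@1 c2@2 c3@2, authorship ....
After op 3 (delete): buffer="uk" (len 2), cursors c1@0 c2@0 c3@0, authorship ..
After op 4 (insert('p')): buffer="pppuk" (len 5), cursors c1@3 c2@3 c3@3, authorship 123..
After op 5 (delete): buffer="uk" (len 2), cursors c1@0 c2@0 c3@0, authorship ..

Answer: 0 0 0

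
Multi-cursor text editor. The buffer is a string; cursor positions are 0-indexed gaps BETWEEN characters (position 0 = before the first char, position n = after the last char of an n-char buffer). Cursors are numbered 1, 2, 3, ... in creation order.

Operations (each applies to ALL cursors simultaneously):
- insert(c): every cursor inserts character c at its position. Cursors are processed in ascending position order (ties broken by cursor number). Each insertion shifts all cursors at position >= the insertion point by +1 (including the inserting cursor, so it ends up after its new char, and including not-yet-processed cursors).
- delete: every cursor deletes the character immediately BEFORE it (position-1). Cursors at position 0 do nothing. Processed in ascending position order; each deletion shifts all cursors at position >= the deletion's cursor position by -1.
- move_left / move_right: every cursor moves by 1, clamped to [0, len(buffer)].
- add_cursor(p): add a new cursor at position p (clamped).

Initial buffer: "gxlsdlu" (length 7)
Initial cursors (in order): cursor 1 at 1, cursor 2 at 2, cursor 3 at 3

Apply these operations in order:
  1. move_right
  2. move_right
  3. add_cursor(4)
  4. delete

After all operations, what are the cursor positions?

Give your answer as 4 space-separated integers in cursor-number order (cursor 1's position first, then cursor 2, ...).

Answer: 1 1 1 1

Derivation:
After op 1 (move_right): buffer="gxlsdlu" (len 7), cursors c1@2 c2@3 c3@4, authorship .......
After op 2 (move_right): buffer="gxlsdlu" (len 7), cursors c1@3 c2@4 c3@5, authorship .......
After op 3 (add_cursor(4)): buffer="gxlsdlu" (len 7), cursors c1@3 c2@4 c4@4 c3@5, authorship .......
After op 4 (delete): buffer="glu" (len 3), cursors c1@1 c2@1 c3@1 c4@1, authorship ...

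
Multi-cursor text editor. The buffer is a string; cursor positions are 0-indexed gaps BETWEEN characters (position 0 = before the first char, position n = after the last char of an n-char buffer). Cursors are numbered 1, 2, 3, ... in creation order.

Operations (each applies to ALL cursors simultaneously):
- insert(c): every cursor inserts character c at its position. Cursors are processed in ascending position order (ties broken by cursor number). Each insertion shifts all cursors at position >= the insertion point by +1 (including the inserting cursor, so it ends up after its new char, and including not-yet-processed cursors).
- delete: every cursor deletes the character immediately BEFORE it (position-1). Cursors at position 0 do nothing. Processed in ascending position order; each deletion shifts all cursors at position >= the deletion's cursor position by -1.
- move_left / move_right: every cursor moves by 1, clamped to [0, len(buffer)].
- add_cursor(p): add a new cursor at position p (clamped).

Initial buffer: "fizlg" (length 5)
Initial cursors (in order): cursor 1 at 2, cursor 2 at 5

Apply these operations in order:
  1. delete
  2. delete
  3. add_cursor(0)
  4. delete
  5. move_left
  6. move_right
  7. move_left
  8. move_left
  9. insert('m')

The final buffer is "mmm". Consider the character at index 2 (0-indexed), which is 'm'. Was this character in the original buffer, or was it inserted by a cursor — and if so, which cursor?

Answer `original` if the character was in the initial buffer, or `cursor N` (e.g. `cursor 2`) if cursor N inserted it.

Answer: cursor 3

Derivation:
After op 1 (delete): buffer="fzl" (len 3), cursors c1@1 c2@3, authorship ...
After op 2 (delete): buffer="z" (len 1), cursors c1@0 c2@1, authorship .
After op 3 (add_cursor(0)): buffer="z" (len 1), cursors c1@0 c3@0 c2@1, authorship .
After op 4 (delete): buffer="" (len 0), cursors c1@0 c2@0 c3@0, authorship 
After op 5 (move_left): buffer="" (len 0), cursors c1@0 c2@0 c3@0, authorship 
After op 6 (move_right): buffer="" (len 0), cursors c1@0 c2@0 c3@0, authorship 
After op 7 (move_left): buffer="" (len 0), cursors c1@0 c2@0 c3@0, authorship 
After op 8 (move_left): buffer="" (len 0), cursors c1@0 c2@0 c3@0, authorship 
After op 9 (insert('m')): buffer="mmm" (len 3), cursors c1@3 c2@3 c3@3, authorship 123
Authorship (.=original, N=cursor N): 1 2 3
Index 2: author = 3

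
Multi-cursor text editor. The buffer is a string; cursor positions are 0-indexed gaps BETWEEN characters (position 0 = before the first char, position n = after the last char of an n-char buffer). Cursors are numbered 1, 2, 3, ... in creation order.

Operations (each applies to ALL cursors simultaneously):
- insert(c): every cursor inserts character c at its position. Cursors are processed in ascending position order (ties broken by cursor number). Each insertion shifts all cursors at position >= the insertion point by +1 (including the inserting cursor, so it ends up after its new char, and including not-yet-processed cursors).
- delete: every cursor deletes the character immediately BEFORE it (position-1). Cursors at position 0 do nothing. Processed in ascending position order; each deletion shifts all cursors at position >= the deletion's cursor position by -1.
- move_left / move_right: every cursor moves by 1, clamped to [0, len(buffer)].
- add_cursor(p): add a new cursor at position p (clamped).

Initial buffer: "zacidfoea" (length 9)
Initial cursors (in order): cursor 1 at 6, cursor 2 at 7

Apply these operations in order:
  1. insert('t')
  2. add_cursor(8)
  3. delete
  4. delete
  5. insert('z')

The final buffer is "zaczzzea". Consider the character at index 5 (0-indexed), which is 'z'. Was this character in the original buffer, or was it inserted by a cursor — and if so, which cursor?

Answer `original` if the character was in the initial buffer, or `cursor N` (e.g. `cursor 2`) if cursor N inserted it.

After op 1 (insert('t')): buffer="zacidftotea" (len 11), cursors c1@7 c2@9, authorship ......1.2..
After op 2 (add_cursor(8)): buffer="zacidftotea" (len 11), cursors c1@7 c3@8 c2@9, authorship ......1.2..
After op 3 (delete): buffer="zacidfea" (len 8), cursors c1@6 c2@6 c3@6, authorship ........
After op 4 (delete): buffer="zacea" (len 5), cursors c1@3 c2@3 c3@3, authorship .....
After op 5 (insert('z')): buffer="zaczzzea" (len 8), cursors c1@6 c2@6 c3@6, authorship ...123..
Authorship (.=original, N=cursor N): . . . 1 2 3 . .
Index 5: author = 3

Answer: cursor 3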